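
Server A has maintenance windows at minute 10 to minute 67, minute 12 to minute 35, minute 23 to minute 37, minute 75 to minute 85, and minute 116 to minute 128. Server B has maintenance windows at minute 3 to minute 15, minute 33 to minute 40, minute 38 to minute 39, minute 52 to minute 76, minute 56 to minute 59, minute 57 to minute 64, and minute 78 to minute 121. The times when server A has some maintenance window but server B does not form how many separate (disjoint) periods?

First set merges to minute 10 to minute 67, minute 75 to minute 85, minute 116 to minute 128.
Second set merges to minute 3 to minute 15, minute 33 to minute 40, minute 52 to minute 76, minute 78 to minute 121.
A \ B = minute 15 to minute 33, minute 40 to minute 52, minute 76 to minute 78, minute 121 to minute 128.
That is 4 disjoint pieces.

4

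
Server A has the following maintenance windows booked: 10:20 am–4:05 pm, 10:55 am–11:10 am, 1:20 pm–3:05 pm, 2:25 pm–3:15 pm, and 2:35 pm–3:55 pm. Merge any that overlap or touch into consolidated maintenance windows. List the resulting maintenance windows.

10:20 am-4:05 pm

10:55 am-11:10 am overlaps/touches 10:20 am-4:05 pm → extend to 10:20 am-4:05 pm.
1:20 pm-3:05 pm overlaps/touches 10:20 am-4:05 pm → extend to 10:20 am-4:05 pm.
2:25 pm-3:15 pm overlaps/touches 10:20 am-4:05 pm → extend to 10:20 am-4:05 pm.
2:35 pm-3:55 pm overlaps/touches 10:20 am-4:05 pm → extend to 10:20 am-4:05 pm.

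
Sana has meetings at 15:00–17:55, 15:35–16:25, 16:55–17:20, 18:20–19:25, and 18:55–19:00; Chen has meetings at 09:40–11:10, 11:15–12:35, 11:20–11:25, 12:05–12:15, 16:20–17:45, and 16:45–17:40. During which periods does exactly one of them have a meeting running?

Merge the first list: 15:00–17:55, 18:20–19:25.
Merge the second list: 09:40–11:10, 11:15–12:35, 16:20–17:45.
A but not B: 15:00–16:20, 17:45–17:55, 18:20–19:25.
B but not A: 09:40–11:10, 11:15–12:35.
Combining gives A △ B.

09:40–11:10, 11:15–12:35, 15:00–16:20, 17:45–17:55, 18:20–19:25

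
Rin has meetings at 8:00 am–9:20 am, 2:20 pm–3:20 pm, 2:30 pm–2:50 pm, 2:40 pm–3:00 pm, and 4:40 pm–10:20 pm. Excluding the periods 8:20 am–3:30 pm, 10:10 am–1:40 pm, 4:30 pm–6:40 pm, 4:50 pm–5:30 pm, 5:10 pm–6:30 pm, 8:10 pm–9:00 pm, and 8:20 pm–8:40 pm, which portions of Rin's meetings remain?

8:00 am–8:20 am, 6:40 pm–8:10 pm, 9:00 pm–10:20 pm

A, merged: 8:00 am–9:20 am, 2:20 pm–3:20 pm, 4:40 pm–10:20 pm.
B, merged: 8:20 am–3:30 pm, 4:30 pm–6:40 pm, 8:10 pm–9:00 pm.
8:00 am–9:20 am minus B → 8:00 am–8:20 am.
2:20 pm–3:20 pm: fully covered by B → removed.
4:40 pm–10:20 pm minus B → 6:40 pm–8:10 pm, 9:00 pm–10:20 pm.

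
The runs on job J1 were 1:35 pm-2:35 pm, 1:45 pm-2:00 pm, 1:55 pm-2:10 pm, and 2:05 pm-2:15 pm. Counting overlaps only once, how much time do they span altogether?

1 h

Merged: 1:35 pm–2:35 pm.
Length: 1 h.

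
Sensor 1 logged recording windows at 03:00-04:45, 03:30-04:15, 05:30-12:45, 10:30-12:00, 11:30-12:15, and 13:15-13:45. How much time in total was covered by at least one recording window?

Merged: 03:00-04:45, 05:30-12:45, 13:15-13:45.
Lengths: 1 h 45 min + 7 h 15 min + 30 min = 9 h 30 min.

9 h 30 min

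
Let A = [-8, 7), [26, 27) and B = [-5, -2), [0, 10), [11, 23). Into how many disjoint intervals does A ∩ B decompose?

2

A ∩ B = [-5, -2), [0, 7).
That is 2 disjoint pieces.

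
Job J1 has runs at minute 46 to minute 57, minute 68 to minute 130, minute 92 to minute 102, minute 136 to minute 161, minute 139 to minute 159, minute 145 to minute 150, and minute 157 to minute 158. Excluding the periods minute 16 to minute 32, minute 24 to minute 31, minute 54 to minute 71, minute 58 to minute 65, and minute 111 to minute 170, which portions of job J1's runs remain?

Merge the first list: minute 46 to minute 57, minute 68 to minute 130, minute 136 to minute 161.
Merge the second list: minute 16 to minute 32, minute 54 to minute 71, minute 111 to minute 170.
minute 46 to minute 57 \ B = minute 46 to minute 54.
minute 68 to minute 130 \ B = minute 71 to minute 111.
minute 136 to minute 161: entirely removed.

minute 46 to minute 54, minute 71 to minute 111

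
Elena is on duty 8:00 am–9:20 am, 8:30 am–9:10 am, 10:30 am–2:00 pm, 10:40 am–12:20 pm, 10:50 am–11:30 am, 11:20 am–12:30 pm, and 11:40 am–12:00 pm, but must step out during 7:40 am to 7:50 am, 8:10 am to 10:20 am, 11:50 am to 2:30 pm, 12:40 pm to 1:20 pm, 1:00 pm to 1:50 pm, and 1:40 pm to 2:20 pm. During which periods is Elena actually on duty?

Merge the first list: 8:00 am–9:20 am, 10:30 am–2:00 pm.
Merge the second list: 7:40 am–7:50 am, 8:10 am–10:20 am, 11:50 am–2:30 pm.
8:00 am–9:20 am \ B = 8:00 am–8:10 am.
10:30 am–2:00 pm \ B = 10:30 am–11:50 am.

8:00 am–8:10 am, 10:30 am–11:50 am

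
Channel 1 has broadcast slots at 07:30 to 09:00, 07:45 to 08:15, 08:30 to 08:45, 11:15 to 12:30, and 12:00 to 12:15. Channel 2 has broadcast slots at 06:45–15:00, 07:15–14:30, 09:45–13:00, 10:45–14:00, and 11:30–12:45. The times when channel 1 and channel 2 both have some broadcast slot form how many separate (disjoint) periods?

2

A, merged: 07:30-09:00, 11:15-12:30.
B, merged: 06:45-15:00.
A ∩ B = 07:30-09:00, 11:15-12:30.
That is 2 disjoint pieces.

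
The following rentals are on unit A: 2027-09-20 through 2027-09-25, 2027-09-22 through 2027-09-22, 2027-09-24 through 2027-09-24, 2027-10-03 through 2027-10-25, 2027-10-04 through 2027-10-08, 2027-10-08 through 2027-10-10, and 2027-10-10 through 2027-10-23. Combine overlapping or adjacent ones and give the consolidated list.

2027-09-20 through 2027-09-25, 2027-10-03 through 2027-10-25

2027-09-22 through 2027-09-22 overlaps/touches 2027-09-20 through 2027-09-25 → extend to 2027-09-20 through 2027-09-25.
2027-09-24 through 2027-09-24 overlaps/touches 2027-09-20 through 2027-09-25 → extend to 2027-09-20 through 2027-09-25.
2027-10-03 through 2027-10-25 is disjoint → start new block.
2027-10-04 through 2027-10-08 overlaps/touches 2027-10-03 through 2027-10-25 → extend to 2027-10-03 through 2027-10-25.
2027-10-08 through 2027-10-10 overlaps/touches 2027-10-03 through 2027-10-25 → extend to 2027-10-03 through 2027-10-25.
2027-10-10 through 2027-10-23 overlaps/touches 2027-10-03 through 2027-10-25 → extend to 2027-10-03 through 2027-10-25.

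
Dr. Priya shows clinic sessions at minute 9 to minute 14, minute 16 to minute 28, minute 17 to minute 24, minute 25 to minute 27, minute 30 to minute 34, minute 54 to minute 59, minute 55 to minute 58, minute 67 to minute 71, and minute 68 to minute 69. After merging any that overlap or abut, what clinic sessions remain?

minute 9 to minute 14, minute 16 to minute 28, minute 30 to minute 34, minute 54 to minute 59, minute 67 to minute 71

minute 16 to minute 28 is disjoint → start new block.
minute 17 to minute 24 overlaps/touches minute 16 to minute 28 → extend to minute 16 to minute 28.
minute 25 to minute 27 overlaps/touches minute 16 to minute 28 → extend to minute 16 to minute 28.
minute 30 to minute 34 is disjoint → start new block.
minute 54 to minute 59 is disjoint → start new block.
minute 55 to minute 58 overlaps/touches minute 54 to minute 59 → extend to minute 54 to minute 59.
minute 67 to minute 71 is disjoint → start new block.
minute 68 to minute 69 overlaps/touches minute 67 to minute 71 → extend to minute 67 to minute 71.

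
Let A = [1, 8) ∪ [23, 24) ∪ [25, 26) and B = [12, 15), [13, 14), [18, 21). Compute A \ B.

[1, 8) ∪ [23, 24) ∪ [25, 26)

Merge the second list: [12, 15), [18, 21).
[1, 8) is untouched.
[23, 24) is untouched.
[25, 26) is untouched.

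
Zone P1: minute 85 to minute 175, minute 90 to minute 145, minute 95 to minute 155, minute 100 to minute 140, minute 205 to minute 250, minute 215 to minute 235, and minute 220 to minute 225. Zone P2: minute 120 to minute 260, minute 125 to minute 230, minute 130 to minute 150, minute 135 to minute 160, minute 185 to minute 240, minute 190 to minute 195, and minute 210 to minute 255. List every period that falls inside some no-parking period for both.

A, merged: minute 85 to minute 175, minute 205 to minute 250.
B, merged: minute 120 to minute 260.
minute 85 to minute 175 meets the second set on minute 120 to minute 175.
minute 205 to minute 250 meets the second set on minute 205 to minute 250.

minute 120 to minute 175, minute 205 to minute 250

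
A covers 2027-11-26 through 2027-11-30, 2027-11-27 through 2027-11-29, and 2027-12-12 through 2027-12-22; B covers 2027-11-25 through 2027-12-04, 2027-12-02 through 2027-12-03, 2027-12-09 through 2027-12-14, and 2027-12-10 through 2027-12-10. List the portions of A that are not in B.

2027-12-15 through 2027-12-22

A, merged: 2027-11-26 through 2027-11-30, 2027-12-12 through 2027-12-22.
B, merged: 2027-11-25 through 2027-12-04, 2027-12-09 through 2027-12-14.
2027-11-26 through 2027-11-30: entirely removed.
2027-12-12 through 2027-12-22 \ B = 2027-12-15 through 2027-12-22.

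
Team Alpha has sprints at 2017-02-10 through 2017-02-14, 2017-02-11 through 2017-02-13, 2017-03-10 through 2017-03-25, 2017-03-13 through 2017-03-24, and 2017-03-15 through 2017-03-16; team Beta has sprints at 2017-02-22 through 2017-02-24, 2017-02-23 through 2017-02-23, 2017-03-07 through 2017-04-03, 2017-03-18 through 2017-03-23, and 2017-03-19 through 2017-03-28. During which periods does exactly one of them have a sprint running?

A, merged: 2017-02-10 through 2017-02-14, 2017-03-10 through 2017-03-25.
B, merged: 2017-02-22 through 2017-02-24, 2017-03-07 through 2017-04-03.
A but not B: 2017-02-10 through 2017-02-14.
B but not A: 2017-02-22 through 2017-02-24, 2017-03-07 through 2017-03-09, 2017-03-26 through 2017-04-03.
Combining gives A △ B.

2017-02-10 through 2017-02-14, 2017-02-22 through 2017-02-24, 2017-03-07 through 2017-03-09, 2017-03-26 through 2017-04-03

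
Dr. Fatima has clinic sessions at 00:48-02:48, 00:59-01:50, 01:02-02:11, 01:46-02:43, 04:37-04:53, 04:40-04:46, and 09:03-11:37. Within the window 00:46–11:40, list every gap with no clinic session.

00:46-00:48, 02:48-04:37, 04:53-09:03, 11:37-11:40

The merged coverage is 00:48-02:48, 04:37-04:53, 09:03-11:37.
Complement within 00:46-11:40: 00:46-00:48, 02:48-04:37, 04:53-09:03, 11:37-11:40.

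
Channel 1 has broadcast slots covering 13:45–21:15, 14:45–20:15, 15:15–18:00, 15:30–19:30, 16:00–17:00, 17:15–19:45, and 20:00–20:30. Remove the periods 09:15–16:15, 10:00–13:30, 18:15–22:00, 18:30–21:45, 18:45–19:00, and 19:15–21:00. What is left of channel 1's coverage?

A, merged: 13:45–21:15.
B, merged: 09:15–16:15, 18:15–22:00.
13:45–21:15 with B removed leaves 16:15–18:15.

16:15–18:15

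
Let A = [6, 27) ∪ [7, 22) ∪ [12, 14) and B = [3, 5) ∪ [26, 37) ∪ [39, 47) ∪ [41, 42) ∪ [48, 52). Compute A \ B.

[6, 26)

A, merged: [6, 27).
B, merged: [3, 5), [26, 37), [39, 47), [48, 52).
[6, 27) with B removed leaves [6, 26).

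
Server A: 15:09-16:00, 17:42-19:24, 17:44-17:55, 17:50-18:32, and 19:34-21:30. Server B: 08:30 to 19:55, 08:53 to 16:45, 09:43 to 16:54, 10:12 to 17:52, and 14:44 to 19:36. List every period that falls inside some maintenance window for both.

Merge the first list: 15:09-16:00, 17:42-19:24, 19:34-21:30.
Merge the second list: 08:30-19:55.
15:09-16:00 ∩ B → 15:09-16:00.
17:42-19:24 ∩ B → 17:42-19:24.
19:34-21:30 ∩ B → 19:34-19:55.

15:09-16:00, 17:42-19:24, 19:34-19:55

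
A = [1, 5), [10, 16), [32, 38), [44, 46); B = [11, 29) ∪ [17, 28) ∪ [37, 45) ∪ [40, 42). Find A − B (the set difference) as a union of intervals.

[1, 5) ∪ [10, 11) ∪ [32, 37) ∪ [45, 46)

Second set merges to [11, 29), [37, 45).
[1, 5): nothing removed.
[10, 16) \ B = [10, 11).
[32, 38) \ B = [32, 37).
[44, 46) \ B = [45, 46).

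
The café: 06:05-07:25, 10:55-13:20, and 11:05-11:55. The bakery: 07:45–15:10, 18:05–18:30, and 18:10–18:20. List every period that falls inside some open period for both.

Merge the first list: 06:05–07:25, 10:55–13:20.
Merge the second list: 07:45–15:10, 18:05–18:30.
06:05–07:25: no overlap with the second set.
10:55–13:20 meets the second set on 10:55–13:20.

10:55–13:20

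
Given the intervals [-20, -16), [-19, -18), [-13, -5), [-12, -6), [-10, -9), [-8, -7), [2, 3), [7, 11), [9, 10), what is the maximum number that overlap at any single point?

3

Walk the sorted start/end points keeping a running depth.
The depth first hits 3 at -10.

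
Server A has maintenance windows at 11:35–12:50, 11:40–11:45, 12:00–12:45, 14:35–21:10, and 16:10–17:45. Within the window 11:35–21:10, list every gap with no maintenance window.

12:50–14:35

Covered (merged): 11:35–12:50, 14:35–21:10.
Uncovered inside 11:35–21:10: 12:50–14:35.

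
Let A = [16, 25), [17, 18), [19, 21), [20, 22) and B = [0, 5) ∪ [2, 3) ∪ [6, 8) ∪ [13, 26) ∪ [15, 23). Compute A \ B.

none

Merge the first list: [16, 25).
Merge the second list: [0, 5), [6, 8), [13, 26).
[16, 25): fully covered by B → removed.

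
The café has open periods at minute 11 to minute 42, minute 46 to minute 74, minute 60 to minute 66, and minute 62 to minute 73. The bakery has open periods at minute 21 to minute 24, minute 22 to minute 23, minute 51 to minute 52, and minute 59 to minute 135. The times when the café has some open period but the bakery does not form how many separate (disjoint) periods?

4

Merge the first list: minute 11 to minute 42, minute 46 to minute 74.
Merge the second list: minute 21 to minute 24, minute 51 to minute 52, minute 59 to minute 135.
A \ B = minute 11 to minute 21, minute 24 to minute 42, minute 46 to minute 51, minute 52 to minute 59.
That is 4 disjoint pieces.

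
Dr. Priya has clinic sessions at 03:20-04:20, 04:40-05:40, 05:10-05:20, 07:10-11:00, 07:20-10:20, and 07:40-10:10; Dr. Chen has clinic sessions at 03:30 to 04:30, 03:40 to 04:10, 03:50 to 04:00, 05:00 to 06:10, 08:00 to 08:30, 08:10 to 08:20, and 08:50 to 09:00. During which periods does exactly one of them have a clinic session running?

03:20–03:30, 04:20–04:30, 04:40–05:00, 05:40–06:10, 07:10–08:00, 08:30–08:50, 09:00–11:00

Merge the first list: 03:20–04:20, 04:40–05:40, 07:10–11:00.
Merge the second list: 03:30–04:30, 05:00–06:10, 08:00–08:30, 08:50–09:00.
A \ B = 03:20–03:30, 04:40–05:00, 07:10–08:00, 08:30–08:50, 09:00–11:00.
B \ A = 04:20–04:30, 05:40–06:10.
Union of the two gives the symmetric difference.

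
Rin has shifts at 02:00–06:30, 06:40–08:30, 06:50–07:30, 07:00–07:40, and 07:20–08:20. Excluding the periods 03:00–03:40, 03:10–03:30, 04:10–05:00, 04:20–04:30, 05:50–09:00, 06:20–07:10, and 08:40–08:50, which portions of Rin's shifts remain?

Merge the first list: 02:00-06:30, 06:40-08:30.
Merge the second list: 03:00-03:40, 04:10-05:00, 05:50-09:00.
02:00-06:30 \ B = 02:00-03:00, 03:40-04:10, 05:00-05:50.
06:40-08:30: entirely removed.

02:00-03:00, 03:40-04:10, 05:00-05:50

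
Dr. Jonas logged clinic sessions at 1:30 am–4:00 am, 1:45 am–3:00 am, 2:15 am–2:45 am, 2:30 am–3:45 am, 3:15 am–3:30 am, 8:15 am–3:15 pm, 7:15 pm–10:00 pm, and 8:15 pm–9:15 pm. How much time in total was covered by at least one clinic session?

Merged: 1:30 am–4:00 am, 8:15 am–3:15 pm, 7:15 pm–10:00 pm.
Lengths: 2 h 30 min + 7 h + 2 h 45 min = 12 h 15 min.

12 h 15 min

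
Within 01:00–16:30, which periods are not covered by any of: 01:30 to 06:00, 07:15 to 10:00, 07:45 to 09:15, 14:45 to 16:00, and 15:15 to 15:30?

01:00–01:30, 06:00–07:15, 10:00–14:45, 16:00–16:30

After merging, the occupied span is 01:30–06:00, 07:15–10:00, 14:45–16:00.
Complement within 01:00–16:30: 01:00–01:30, 06:00–07:15, 10:00–14:45, 16:00–16:30.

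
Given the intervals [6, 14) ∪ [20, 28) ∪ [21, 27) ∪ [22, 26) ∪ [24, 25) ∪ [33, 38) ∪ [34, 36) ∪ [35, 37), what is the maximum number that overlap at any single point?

4

Sweep endpoints in order; track running count of active intervals.
Peak of 4 reached at 24.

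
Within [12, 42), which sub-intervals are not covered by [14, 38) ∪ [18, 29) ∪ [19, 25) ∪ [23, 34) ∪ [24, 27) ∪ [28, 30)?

[12, 14) ∪ [38, 42)

The merged coverage is [14, 38).
Uncovered inside [12, 42): [12, 14), [38, 42).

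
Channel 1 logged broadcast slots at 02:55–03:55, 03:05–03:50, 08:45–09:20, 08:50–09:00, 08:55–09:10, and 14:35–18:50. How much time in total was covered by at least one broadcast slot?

Merged: 02:55-03:55, 08:45-09:20, 14:35-18:50.
Lengths: 1 h + 35 min + 4 h 15 min = 5 h 50 min.

5 h 50 min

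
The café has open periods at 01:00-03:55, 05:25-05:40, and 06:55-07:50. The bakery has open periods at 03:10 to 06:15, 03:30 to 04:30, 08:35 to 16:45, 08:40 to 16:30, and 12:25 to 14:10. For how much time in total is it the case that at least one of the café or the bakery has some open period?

Second set merges to 03:10–06:15, 08:35–16:45.
A ∪ B = 01:00–06:15, 06:55–07:50, 08:35–16:45.
Total: 5 h 15 min + 55 min + 8 h 10 min = 14 h 20 min.

14 h 20 min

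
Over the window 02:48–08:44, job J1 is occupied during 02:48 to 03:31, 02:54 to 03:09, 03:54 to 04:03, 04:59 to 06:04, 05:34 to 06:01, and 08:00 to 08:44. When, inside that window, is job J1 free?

03:31–03:54, 04:03–04:59, 06:04–08:00

Covered (merged): 02:48–03:31, 03:54–04:03, 04:59–06:04, 08:00–08:44.
Uncovered inside 02:48–08:44: 03:31–03:54, 04:03–04:59, 06:04–08:00.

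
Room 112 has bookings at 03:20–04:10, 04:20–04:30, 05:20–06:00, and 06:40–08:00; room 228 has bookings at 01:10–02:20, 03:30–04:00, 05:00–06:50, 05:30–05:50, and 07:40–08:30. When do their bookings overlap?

Merge the second list: 01:10-02:20, 03:30-04:00, 05:00-06:50, 07:40-08:30.
03:20-04:10 overlaps B on 03:30-04:00.
04:20-04:30 falls entirely outside B.
05:20-06:00 overlaps B on 05:20-06:00.
06:40-08:00 overlaps B on 06:40-06:50, 07:40-08:00.

03:30-04:00, 05:20-06:00, 06:40-06:50, 07:40-08:00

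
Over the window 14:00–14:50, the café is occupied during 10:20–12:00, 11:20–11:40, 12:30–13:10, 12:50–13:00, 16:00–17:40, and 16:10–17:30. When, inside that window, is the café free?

Covered (merged): 10:20-12:00, 12:30-13:10, 16:00-17:40.
Uncovered inside 14:00-14:50: 14:00-14:50.

14:00-14:50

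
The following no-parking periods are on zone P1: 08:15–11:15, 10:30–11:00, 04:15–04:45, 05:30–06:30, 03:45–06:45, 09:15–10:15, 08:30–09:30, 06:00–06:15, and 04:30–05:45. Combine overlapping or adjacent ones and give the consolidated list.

03:45-06:45, 08:15-11:15

Sort by start: 03:45-06:45, 04:15-04:45, 04:30-05:45, 05:30-06:30, 06:00-06:15, 08:15-11:15, 08:30-09:30, 09:15-10:15, 10:30-11:00.
04:15-04:45 overlaps/touches 03:45-06:45 → extend to 03:45-06:45.
04:30-05:45 overlaps/touches 03:45-06:45 → extend to 03:45-06:45.
05:30-06:30 overlaps/touches 03:45-06:45 → extend to 03:45-06:45.
06:00-06:15 overlaps/touches 03:45-06:45 → extend to 03:45-06:45.
08:15-11:15 is disjoint → start new block.
08:30-09:30 overlaps/touches 08:15-11:15 → extend to 08:15-11:15.
09:15-10:15 overlaps/touches 08:15-11:15 → extend to 08:15-11:15.
10:30-11:00 overlaps/touches 08:15-11:15 → extend to 08:15-11:15.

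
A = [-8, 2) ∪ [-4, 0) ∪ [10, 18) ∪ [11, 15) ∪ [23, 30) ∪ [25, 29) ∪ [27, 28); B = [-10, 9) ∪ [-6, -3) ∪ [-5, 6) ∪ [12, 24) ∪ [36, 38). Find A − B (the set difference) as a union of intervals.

First set merges to [-8, 2), [10, 18), [23, 30).
Second set merges to [-10, 9), [12, 24), [36, 38).
[-8, 2): fully covered by B → removed.
[10, 18) minus B → [10, 12).
[23, 30) minus B → [24, 30).

[10, 12) ∪ [24, 30)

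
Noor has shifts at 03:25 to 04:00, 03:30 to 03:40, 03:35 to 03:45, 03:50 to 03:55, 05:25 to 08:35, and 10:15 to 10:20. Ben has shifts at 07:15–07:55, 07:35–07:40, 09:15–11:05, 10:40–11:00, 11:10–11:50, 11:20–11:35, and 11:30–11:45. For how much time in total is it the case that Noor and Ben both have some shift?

Merge the first list: 03:25–04:00, 05:25–08:35, 10:15–10:20.
Merge the second list: 07:15–07:55, 09:15–11:05, 11:10–11:50.
A ∩ B = 07:15–07:55, 10:15–10:20.
Total: 40 min + 5 min = 45 min.

45 min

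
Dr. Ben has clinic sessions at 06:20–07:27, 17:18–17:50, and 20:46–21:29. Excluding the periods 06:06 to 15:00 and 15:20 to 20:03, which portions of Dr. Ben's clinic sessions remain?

06:20-07:27: fully covered by B → removed.
17:18-17:50: fully covered by B → removed.
20:46-21:29: no B overlap → unchanged.

20:46-21:29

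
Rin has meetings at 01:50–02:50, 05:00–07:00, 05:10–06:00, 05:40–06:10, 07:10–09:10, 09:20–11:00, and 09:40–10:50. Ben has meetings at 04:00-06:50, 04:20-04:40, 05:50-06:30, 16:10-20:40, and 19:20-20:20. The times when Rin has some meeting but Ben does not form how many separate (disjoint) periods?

First set merges to 01:50–02:50, 05:00–07:00, 07:10–09:10, 09:20–11:00.
Second set merges to 04:00–06:50, 16:10–20:40.
A \ B = 01:50–02:50, 06:50–07:00, 07:10–09:10, 09:20–11:00.
That is 4 disjoint pieces.

4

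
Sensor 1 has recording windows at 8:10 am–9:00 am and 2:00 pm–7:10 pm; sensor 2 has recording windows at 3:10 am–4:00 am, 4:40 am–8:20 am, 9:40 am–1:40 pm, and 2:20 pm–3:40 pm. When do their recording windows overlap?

8:10 am–8:20 am, 2:20 pm–3:40 pm

8:10 am–9:00 am overlaps B on 8:10 am–8:20 am.
2:00 pm–7:10 pm overlaps B on 2:20 pm–3:40 pm.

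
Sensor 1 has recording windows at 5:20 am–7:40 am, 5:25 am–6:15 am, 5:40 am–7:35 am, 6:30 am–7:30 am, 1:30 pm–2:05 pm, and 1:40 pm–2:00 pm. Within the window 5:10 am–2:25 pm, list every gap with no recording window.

Covered (merged): 5:20 am–7:40 am, 1:30 pm–2:05 pm.
Complement within 5:10 am–2:25 pm: 5:10 am–5:20 am, 7:40 am–1:30 pm, 2:05 pm–2:25 pm.

5:10 am–5:20 am, 7:40 am–1:30 pm, 2:05 pm–2:25 pm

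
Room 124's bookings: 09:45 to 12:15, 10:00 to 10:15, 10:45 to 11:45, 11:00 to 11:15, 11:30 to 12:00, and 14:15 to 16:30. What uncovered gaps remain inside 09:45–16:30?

12:15–14:15

Covered (merged): 09:45–12:15, 14:15–16:30.
Complement within 09:45–16:30: 12:15–14:15.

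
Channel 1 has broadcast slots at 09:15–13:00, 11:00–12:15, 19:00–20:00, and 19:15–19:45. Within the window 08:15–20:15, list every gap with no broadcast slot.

08:15-09:15, 13:00-19:00, 20:00-20:15

The merged coverage is 09:15-13:00, 19:00-20:00.
Uncovered inside 08:15-20:15: 08:15-09:15, 13:00-19:00, 20:00-20:15.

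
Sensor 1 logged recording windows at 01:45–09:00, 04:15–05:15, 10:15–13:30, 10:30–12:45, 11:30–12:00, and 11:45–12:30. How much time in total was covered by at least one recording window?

Merged: 01:45–09:00, 10:15–13:30.
Lengths: 7 h 15 min + 3 h 15 min = 10 h 30 min.

10 h 30 min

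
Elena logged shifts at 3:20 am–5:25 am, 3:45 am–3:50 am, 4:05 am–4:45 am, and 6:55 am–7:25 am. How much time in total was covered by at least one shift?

Merged: 3:20 am–5:25 am, 6:55 am–7:25 am.
Lengths: 2 h 5 min + 30 min = 2 h 35 min.

2 h 35 min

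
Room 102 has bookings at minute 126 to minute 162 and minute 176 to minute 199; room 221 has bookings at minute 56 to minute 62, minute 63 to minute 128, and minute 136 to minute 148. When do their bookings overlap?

minute 126 to minute 162 overlaps B on minute 126 to minute 128, minute 136 to minute 148.
minute 176 to minute 199 falls entirely outside B.

minute 126 to minute 128, minute 136 to minute 148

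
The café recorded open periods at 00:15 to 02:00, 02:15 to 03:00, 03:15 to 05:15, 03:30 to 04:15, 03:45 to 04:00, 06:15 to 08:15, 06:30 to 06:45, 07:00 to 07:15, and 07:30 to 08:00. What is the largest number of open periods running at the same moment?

At 03:45, 3 of the intervals are simultaneously active.
No point has more.

3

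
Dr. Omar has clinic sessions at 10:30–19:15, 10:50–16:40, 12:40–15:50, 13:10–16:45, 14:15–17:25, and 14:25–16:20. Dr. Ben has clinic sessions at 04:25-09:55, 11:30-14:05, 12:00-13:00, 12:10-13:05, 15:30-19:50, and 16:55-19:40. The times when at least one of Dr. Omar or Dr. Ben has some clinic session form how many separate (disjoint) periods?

A, merged: 10:30–19:15.
B, merged: 04:25–09:55, 11:30–14:05, 15:30–19:50.
A ∪ B = 04:25–09:55, 10:30–19:50.
That is 2 disjoint pieces.

2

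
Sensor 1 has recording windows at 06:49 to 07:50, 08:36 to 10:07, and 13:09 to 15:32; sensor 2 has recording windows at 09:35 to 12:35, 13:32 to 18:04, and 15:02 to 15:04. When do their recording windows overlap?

B, merged: 09:35–12:35, 13:32–18:04.
06:49–07:50 meets no B interval.
08:36–10:07 ∩ B → 09:35–10:07.
13:09–15:32 ∩ B → 13:32–15:32.

09:35–10:07, 13:32–15:32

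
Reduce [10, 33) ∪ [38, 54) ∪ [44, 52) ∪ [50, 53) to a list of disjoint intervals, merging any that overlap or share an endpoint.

[10, 33) ∪ [38, 54)

[38, 54) is disjoint → start new block.
[44, 52) overlaps/touches [38, 54) → extend to [38, 54).
[50, 53) overlaps/touches [38, 54) → extend to [38, 54).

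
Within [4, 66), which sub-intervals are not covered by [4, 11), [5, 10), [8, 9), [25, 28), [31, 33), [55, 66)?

After merging, the occupied span is [4, 11), [25, 28), [31, 33), [55, 66).
Complement within [4, 66): [11, 25), [28, 31), [33, 55).

[11, 25) ∪ [28, 31) ∪ [33, 55)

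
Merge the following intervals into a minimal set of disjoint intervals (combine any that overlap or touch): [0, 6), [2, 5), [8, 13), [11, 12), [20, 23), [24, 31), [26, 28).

[2, 5) overlaps/touches [0, 6) → extend to [0, 6).
[8, 13) is disjoint → start new block.
[11, 12) overlaps/touches [8, 13) → extend to [8, 13).
[20, 23) is disjoint → start new block.
[24, 31) is disjoint → start new block.
[26, 28) overlaps/touches [24, 31) → extend to [24, 31).

[0, 6) ∪ [8, 13) ∪ [20, 23) ∪ [24, 31)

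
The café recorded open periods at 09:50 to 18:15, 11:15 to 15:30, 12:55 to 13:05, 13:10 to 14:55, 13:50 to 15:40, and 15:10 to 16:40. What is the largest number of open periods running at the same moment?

4

At 13:50, 4 of the intervals are simultaneously active.
No point has more.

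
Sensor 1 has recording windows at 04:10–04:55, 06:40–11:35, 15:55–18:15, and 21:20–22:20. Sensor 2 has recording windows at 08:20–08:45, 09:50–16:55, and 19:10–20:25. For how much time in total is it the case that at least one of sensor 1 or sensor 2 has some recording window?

A ∪ B = 04:10–04:55, 06:40–18:15, 19:10–20:25, 21:20–22:20.
Total: 45 min + 11 h 35 min + 1 h 15 min + 1 h = 14 h 35 min.

14 h 35 min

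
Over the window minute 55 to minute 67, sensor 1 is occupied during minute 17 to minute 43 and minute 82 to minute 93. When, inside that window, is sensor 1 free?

minute 55 to minute 67

After merging, the occupied span is minute 17 to minute 43, minute 82 to minute 93.
Complement within minute 55 to minute 67: minute 55 to minute 67.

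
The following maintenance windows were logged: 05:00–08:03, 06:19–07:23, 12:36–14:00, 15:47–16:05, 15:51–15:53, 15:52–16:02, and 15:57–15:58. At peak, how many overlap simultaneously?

3

Sweep endpoints in order; track running count of active intervals.
Peak of 3 reached at 15:52.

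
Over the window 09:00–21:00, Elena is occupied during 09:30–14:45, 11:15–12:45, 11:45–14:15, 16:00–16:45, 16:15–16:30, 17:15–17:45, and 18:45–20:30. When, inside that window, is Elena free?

After merging, the occupied span is 09:30–14:45, 16:00–16:45, 17:15–17:45, 18:45–20:30.
Complement within 09:00–21:00: 09:00–09:30, 14:45–16:00, 16:45–17:15, 17:45–18:45, 20:30–21:00.

09:00–09:30, 14:45–16:00, 16:45–17:15, 17:45–18:45, 20:30–21:00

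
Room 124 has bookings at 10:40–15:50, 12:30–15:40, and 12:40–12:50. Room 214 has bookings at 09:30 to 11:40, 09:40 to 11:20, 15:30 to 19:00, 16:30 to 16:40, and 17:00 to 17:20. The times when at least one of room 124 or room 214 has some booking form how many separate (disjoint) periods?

1

First set merges to 10:40–15:50.
Second set merges to 09:30–11:40, 15:30–19:00.
A ∪ B = 09:30–19:00.
That is 1 disjoint piece.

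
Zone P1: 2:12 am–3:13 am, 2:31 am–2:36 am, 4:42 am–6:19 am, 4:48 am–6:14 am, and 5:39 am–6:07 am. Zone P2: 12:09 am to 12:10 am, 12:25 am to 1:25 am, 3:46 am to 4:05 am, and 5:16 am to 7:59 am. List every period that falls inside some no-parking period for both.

5:16 am–6:19 am

First set merges to 2:12 am–3:13 am, 4:42 am–6:19 am.
2:12 am–3:13 am: no overlap with the second set.
4:42 am–6:19 am meets the second set on 5:16 am–6:19 am.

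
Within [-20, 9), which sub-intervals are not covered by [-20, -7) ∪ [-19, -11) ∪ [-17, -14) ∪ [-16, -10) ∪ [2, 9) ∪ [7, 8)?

[-7, 2)

After merging, the occupied span is [-20, -7), [2, 9).
Gaps within [-20, 9): [-7, 2).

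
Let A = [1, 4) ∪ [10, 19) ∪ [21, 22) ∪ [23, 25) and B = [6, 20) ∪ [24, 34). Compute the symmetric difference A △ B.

[1, 4) ∪ [6, 10) ∪ [19, 20) ∪ [21, 22) ∪ [23, 24) ∪ [25, 34)

A but not B: [1, 4), [21, 22), [23, 24).
B but not A: [6, 10), [19, 20), [25, 34).
Combining gives A △ B.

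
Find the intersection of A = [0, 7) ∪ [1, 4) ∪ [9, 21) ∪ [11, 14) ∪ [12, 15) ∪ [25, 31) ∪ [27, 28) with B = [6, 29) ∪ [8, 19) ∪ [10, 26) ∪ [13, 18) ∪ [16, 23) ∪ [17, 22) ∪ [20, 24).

First set merges to [0, 7), [9, 21), [25, 31).
Second set merges to [6, 29).
[0, 7) overlaps B on [6, 7).
[9, 21) overlaps B on [9, 21).
[25, 31) overlaps B on [25, 29).

[6, 7) ∪ [9, 21) ∪ [25, 29)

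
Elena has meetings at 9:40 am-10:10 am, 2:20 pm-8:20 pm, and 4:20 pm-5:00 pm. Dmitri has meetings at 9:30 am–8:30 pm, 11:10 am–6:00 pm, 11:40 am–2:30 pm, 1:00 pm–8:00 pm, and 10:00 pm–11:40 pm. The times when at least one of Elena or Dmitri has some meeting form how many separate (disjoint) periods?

Merge the first list: 9:40 am-10:10 am, 2:20 pm-8:20 pm.
Merge the second list: 9:30 am-8:30 pm, 10:00 pm-11:40 pm.
A ∪ B = 9:30 am-8:30 pm, 10:00 pm-11:40 pm.
That is 2 disjoint pieces.

2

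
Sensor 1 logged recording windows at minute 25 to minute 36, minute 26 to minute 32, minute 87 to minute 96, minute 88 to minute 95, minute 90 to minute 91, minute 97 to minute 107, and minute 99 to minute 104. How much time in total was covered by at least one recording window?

30 minutes

Merged: minute 25 to minute 36, minute 87 to minute 96, minute 97 to minute 107.
Lengths: 11 minutes + 9 minutes + 10 minutes = 30 minutes.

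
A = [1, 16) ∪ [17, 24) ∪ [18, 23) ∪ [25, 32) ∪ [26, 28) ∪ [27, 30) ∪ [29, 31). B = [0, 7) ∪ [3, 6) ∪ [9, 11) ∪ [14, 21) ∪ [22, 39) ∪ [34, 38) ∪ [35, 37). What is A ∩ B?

[1, 7) ∪ [9, 11) ∪ [14, 16) ∪ [17, 21) ∪ [22, 24) ∪ [25, 32)

First set merges to [1, 16), [17, 24), [25, 32).
Second set merges to [0, 7), [9, 11), [14, 21), [22, 39).
[1, 16) overlaps B on [1, 7), [9, 11), [14, 16).
[17, 24) overlaps B on [17, 21), [22, 24).
[25, 32) overlaps B on [25, 32).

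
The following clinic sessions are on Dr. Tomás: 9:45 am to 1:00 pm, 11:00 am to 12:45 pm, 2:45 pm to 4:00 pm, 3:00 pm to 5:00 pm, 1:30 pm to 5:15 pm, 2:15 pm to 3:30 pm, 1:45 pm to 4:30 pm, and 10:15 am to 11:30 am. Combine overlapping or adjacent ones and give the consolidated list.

Sort by start: 9:45 am-1:00 pm, 10:15 am-11:30 am, 11:00 am-12:45 pm, 1:30 pm-5:15 pm, 1:45 pm-4:30 pm, 2:15 pm-3:30 pm, 2:45 pm-4:00 pm, 3:00 pm-5:00 pm.
10:15 am-11:30 am overlaps/touches 9:45 am-1:00 pm → extend to 9:45 am-1:00 pm.
11:00 am-12:45 pm overlaps/touches 9:45 am-1:00 pm → extend to 9:45 am-1:00 pm.
1:30 pm-5:15 pm is disjoint → start new block.
1:45 pm-4:30 pm overlaps/touches 1:30 pm-5:15 pm → extend to 1:30 pm-5:15 pm.
2:15 pm-3:30 pm overlaps/touches 1:30 pm-5:15 pm → extend to 1:30 pm-5:15 pm.
2:45 pm-4:00 pm overlaps/touches 1:30 pm-5:15 pm → extend to 1:30 pm-5:15 pm.
3:00 pm-5:00 pm overlaps/touches 1:30 pm-5:15 pm → extend to 1:30 pm-5:15 pm.

9:45 am-1:00 pm, 1:30 pm-5:15 pm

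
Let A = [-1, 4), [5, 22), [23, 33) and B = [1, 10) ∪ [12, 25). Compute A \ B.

[-1, 1) ∪ [10, 12) ∪ [25, 33)

[-1, 4) \ B = [-1, 1).
[5, 22) \ B = [10, 12).
[23, 33) \ B = [25, 33).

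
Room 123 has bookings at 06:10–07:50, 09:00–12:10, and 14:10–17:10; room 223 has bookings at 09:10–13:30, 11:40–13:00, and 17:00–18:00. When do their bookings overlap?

Second set merges to 09:10–13:30, 17:00–18:00.
06:10–07:50 meets no B interval.
09:00–12:10 ∩ B → 09:10–12:10.
14:10–17:10 ∩ B → 17:00–17:10.

09:10–12:10, 17:00–17:10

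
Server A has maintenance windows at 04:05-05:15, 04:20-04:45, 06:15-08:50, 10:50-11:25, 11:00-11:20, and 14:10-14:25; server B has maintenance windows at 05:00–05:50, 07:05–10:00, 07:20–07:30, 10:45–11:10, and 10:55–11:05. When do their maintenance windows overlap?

05:00–05:15, 07:05–08:50, 10:50–11:10

Merge the first list: 04:05–05:15, 06:15–08:50, 10:50–11:25, 14:10–14:25.
Merge the second list: 05:00–05:50, 07:05–10:00, 10:45–11:10.
04:05–05:15 meets the second set on 05:00–05:15.
06:15–08:50 meets the second set on 07:05–08:50.
10:50–11:25 meets the second set on 10:50–11:10.
14:10–14:25: no overlap with the second set.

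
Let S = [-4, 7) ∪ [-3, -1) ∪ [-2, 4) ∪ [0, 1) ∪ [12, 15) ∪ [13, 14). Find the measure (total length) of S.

Merged: [-4, 7), [12, 15).
Lengths: 11 + 3 = 14.

14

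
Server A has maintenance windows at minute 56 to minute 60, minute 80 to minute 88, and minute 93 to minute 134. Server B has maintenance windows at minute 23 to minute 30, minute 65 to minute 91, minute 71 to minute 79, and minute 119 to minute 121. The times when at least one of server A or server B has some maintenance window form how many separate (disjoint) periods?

B, merged: minute 23 to minute 30, minute 65 to minute 91, minute 119 to minute 121.
A ∪ B = minute 23 to minute 30, minute 56 to minute 60, minute 65 to minute 91, minute 93 to minute 134.
That is 4 disjoint pieces.

4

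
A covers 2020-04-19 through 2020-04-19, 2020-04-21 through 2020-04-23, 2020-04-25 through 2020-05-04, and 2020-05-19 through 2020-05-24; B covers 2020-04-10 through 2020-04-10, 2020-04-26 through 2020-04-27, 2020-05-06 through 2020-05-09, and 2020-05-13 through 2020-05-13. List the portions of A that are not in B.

2020-04-19 through 2020-04-19: nothing removed.
2020-04-21 through 2020-04-23: nothing removed.
2020-04-25 through 2020-05-04 \ B = 2020-04-25 through 2020-04-25, 2020-04-28 through 2020-05-04.
2020-05-19 through 2020-05-24: nothing removed.

2020-04-19 through 2020-04-19, 2020-04-21 through 2020-04-23, 2020-04-25 through 2020-04-25, 2020-04-28 through 2020-05-04, 2020-05-19 through 2020-05-24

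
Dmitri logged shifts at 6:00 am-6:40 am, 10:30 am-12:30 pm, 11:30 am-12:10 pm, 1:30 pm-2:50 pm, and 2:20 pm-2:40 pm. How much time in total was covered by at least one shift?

Merged: 6:00 am–6:40 am, 10:30 am–12:30 pm, 1:30 pm–2:50 pm.
Lengths: 40 min + 2 h + 1 h 20 min = 4 h.

4 h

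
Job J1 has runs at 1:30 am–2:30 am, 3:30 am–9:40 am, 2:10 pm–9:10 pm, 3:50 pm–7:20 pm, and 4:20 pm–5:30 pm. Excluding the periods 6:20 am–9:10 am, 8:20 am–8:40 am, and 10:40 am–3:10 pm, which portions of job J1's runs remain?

1:30 am–2:30 am, 3:30 am–6:20 am, 9:10 am–9:40 am, 3:10 pm–9:10 pm

First set merges to 1:30 am–2:30 am, 3:30 am–9:40 am, 2:10 pm–9:10 pm.
Second set merges to 6:20 am–9:10 am, 10:40 am–3:10 pm.
1:30 am–2:30 am: nothing removed.
3:30 am–9:40 am \ B = 3:30 am–6:20 am, 9:10 am–9:40 am.
2:10 pm–9:10 pm \ B = 3:10 pm–9:10 pm.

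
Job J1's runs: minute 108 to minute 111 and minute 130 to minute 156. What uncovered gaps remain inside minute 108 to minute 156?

Covered (merged): minute 108 to minute 111, minute 130 to minute 156.
Complement within minute 108 to minute 156: minute 111 to minute 130.

minute 111 to minute 130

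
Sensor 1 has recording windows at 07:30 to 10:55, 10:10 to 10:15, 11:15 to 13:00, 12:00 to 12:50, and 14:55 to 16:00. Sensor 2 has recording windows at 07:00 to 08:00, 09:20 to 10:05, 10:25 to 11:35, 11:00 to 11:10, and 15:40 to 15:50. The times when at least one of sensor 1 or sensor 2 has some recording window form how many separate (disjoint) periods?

Merge the first list: 07:30–10:55, 11:15–13:00, 14:55–16:00.
Merge the second list: 07:00–08:00, 09:20–10:05, 10:25–11:35, 15:40–15:50.
A ∪ B = 07:00–13:00, 14:55–16:00.
That is 2 disjoint pieces.

2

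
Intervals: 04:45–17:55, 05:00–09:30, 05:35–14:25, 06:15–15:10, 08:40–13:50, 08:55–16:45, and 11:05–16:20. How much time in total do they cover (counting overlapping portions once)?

13 h 10 min

Merged: 04:45-17:55.
Length: 13 h 10 min.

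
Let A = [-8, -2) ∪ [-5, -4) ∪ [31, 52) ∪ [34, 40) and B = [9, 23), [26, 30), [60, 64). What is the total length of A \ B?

27

A, merged: [-8, -2), [31, 52).
A \ B = [-8, -2), [31, 52).
Total: 6 + 21 = 27.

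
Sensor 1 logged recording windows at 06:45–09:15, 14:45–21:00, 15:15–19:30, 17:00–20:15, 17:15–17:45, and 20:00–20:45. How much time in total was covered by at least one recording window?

Merged: 06:45–09:15, 14:45–21:00.
Lengths: 2 h 30 min + 6 h 15 min = 8 h 45 min.

8 h 45 min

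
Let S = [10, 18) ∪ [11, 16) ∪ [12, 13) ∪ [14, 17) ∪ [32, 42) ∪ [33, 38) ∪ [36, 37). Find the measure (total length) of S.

18

Merged: [10, 18), [32, 42).
Lengths: 8 + 10 = 18.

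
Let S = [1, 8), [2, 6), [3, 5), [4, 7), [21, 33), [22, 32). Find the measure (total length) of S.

Merged: [1, 8), [21, 33).
Lengths: 7 + 12 = 19.

19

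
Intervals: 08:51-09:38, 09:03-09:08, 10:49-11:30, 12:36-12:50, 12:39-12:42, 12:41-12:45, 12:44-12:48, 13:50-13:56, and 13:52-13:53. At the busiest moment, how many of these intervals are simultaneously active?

Sweep endpoints in order; track running count of active intervals.
Peak of 3 reached at 12:41.

3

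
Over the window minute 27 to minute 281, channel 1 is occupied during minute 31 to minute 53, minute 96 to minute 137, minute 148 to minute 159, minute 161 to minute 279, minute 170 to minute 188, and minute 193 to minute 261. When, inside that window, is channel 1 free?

minute 27 to minute 31, minute 53 to minute 96, minute 137 to minute 148, minute 159 to minute 161, minute 279 to minute 281

The merged coverage is minute 31 to minute 53, minute 96 to minute 137, minute 148 to minute 159, minute 161 to minute 279.
Uncovered inside minute 27 to minute 281: minute 27 to minute 31, minute 53 to minute 96, minute 137 to minute 148, minute 159 to minute 161, minute 279 to minute 281.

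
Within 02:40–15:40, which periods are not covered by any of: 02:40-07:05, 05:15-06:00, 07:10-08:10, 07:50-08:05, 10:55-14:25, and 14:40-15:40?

Covered (merged): 02:40–07:05, 07:10–08:10, 10:55–14:25, 14:40–15:40.
Gaps within 02:40–15:40: 07:05–07:10, 08:10–10:55, 14:25–14:40.

07:05–07:10, 08:10–10:55, 14:25–14:40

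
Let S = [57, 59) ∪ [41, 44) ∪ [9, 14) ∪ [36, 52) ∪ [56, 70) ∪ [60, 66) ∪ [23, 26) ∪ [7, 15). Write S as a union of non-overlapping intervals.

Sort by start: [7, 15), [9, 14), [23, 26), [36, 52), [41, 44), [56, 70), [57, 59), [60, 66).
[9, 14) overlaps/touches [7, 15) → extend to [7, 15).
[23, 26) is disjoint → start new block.
[36, 52) is disjoint → start new block.
[41, 44) overlaps/touches [36, 52) → extend to [36, 52).
[56, 70) is disjoint → start new block.
[57, 59) overlaps/touches [56, 70) → extend to [56, 70).
[60, 66) overlaps/touches [56, 70) → extend to [56, 70).

[7, 15) ∪ [23, 26) ∪ [36, 52) ∪ [56, 70)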